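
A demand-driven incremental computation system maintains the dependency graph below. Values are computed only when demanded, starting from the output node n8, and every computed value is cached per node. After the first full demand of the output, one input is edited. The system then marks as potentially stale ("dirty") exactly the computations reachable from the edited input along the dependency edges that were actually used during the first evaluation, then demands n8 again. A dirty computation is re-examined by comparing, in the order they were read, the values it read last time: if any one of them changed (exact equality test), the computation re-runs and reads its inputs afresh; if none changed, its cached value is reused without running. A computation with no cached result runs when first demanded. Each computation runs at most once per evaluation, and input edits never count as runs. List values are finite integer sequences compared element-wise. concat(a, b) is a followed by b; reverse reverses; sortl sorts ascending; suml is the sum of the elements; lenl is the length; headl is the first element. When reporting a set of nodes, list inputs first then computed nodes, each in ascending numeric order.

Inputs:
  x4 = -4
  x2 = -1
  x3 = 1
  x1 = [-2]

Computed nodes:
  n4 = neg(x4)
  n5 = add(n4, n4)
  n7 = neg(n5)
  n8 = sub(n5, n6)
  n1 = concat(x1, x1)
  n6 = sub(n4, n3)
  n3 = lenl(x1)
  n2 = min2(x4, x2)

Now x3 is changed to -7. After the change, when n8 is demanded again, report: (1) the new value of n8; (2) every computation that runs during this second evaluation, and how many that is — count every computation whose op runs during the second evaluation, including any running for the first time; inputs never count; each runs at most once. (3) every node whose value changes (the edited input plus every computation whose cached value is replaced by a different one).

New value of n8: 5.
Computations that run: none — 0 in total.
Values that change: x3.
Key observation: x3 is never demanded by the output, so the edit triggers no recomputation at all.

First evaluation (everything demanded from the output):
  n3 = lenl([-2]) = 1
  n4 = neg(-4) = 4
  n5 = add(4, 4) = 8
  n6 = sub(4, 1) = 3
  n8 = sub(8, 3) = 5

Propagation after the edit:
  x3 feeds no computation that the output demands — nothing is marked dirty and nothing runs.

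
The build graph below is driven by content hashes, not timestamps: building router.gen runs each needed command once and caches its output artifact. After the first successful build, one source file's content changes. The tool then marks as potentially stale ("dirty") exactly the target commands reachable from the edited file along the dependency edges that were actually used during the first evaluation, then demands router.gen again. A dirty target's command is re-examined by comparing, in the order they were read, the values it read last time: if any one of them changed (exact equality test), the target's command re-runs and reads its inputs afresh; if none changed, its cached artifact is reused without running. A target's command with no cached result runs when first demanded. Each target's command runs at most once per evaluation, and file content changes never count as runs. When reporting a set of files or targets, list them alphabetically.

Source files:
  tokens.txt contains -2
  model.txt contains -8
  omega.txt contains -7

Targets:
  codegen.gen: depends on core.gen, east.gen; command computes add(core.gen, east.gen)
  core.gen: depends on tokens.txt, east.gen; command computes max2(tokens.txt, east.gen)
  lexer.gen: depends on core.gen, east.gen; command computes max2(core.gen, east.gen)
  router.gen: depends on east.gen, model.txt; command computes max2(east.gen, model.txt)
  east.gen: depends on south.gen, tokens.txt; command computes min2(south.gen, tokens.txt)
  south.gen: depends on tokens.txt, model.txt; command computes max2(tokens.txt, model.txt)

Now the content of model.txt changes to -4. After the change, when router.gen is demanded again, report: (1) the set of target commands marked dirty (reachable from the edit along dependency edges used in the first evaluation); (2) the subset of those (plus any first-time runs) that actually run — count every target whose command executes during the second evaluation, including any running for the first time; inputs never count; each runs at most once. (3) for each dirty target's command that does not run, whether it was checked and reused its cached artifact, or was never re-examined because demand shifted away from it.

Initial pass — values computed on the first demand:
  south.gen = max2(-2, -8) = -2
  east.gen = min2(-2, -2) = -2
  router.gen = max2(-2, -8) = -2

Second demand — change propagation:
  south.gen: re-runs because model.txt -8->-4; new result -2 (unchanged).
  east.gen: re-examined; everything it read last time is the same (south.gen unchanged, tokens.txt unchanged) — cache -2 kept, no run.
  router.gen: re-runs because model.txt -8->-4; new result -2 (unchanged).

The important point: at east.gen every value read last time is unchanged, so the dirty flag clears without a run.

Dirty set: east.gen, router.gen, south.gen.
Run set: router.gen, south.gen (2 run).
Re-examined without running (cache reused): east.gen.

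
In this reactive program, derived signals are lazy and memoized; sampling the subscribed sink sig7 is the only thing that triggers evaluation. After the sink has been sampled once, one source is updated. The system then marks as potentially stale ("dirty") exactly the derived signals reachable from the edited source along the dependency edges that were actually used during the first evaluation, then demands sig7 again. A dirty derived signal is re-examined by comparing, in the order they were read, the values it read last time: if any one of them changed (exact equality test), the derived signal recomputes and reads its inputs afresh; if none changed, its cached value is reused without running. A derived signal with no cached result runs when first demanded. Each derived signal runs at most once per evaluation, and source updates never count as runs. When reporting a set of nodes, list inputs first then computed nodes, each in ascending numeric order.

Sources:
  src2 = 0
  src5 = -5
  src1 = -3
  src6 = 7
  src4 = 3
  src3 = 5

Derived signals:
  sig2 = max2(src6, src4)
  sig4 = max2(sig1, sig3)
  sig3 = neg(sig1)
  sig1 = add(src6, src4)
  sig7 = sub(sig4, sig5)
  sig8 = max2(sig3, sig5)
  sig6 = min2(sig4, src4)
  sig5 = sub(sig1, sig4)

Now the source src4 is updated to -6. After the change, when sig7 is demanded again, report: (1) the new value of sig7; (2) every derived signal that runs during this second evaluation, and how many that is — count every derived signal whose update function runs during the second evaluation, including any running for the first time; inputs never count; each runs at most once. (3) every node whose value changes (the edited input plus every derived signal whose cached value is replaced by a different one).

Demanding sig7 again yields 1.
5 derived signals run: sig1, sig3, sig4, sig5, sig7.
The nodes whose values change: src4, sig1, sig3, sig4, sig7.

First demand of the output computes:
  sig1 = add(7, 3) = 10
  sig3 = neg(10) = -10
  sig4 = max2(10, -10) = 10
  sig5 = sub(10, 10) = 0
  sig7 = sub(10, 0) = 10

After the edit, cleaning proceeds:
  sig1: a read changed (src4 3->-6) — executes, giving 1.
  sig3: a read changed (sig1 10->1) — executes, giving -1.
  sig4: a read changed (sig1 10->1; sig3 -10->-1) — executes, giving 1.
  sig5: a read changed (sig1 10->1; sig4 10->1) — executes, giving 0 — identical to its old value.
  sig7: a read changed (sig4 10->1) — executes, giving 1.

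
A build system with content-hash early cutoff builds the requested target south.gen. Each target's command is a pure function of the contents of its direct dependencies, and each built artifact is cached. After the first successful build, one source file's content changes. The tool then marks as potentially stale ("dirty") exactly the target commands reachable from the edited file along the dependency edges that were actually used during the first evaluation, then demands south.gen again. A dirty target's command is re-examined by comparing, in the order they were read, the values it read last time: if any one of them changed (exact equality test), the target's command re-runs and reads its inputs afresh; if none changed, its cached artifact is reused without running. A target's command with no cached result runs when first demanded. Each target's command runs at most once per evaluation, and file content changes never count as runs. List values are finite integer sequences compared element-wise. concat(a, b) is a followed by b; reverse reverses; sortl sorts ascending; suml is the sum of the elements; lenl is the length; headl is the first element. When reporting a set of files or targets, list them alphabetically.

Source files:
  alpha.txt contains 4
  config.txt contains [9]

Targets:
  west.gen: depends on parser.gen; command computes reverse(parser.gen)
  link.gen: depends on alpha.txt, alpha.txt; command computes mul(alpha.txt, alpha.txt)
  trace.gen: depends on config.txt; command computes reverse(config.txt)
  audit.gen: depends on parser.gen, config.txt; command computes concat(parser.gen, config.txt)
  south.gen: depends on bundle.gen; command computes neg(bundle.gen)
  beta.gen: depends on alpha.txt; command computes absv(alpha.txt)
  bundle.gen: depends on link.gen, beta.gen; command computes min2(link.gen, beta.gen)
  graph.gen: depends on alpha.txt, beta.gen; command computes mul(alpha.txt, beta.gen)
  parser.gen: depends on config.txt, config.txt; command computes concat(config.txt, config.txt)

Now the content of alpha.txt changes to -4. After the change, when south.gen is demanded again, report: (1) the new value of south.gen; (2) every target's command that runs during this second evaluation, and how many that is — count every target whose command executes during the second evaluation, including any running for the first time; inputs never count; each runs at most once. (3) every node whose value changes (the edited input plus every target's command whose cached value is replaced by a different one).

New value of south.gen: -4.
Target commands that run: beta.gen, link.gen — 2 in total.
Values that change: alpha.txt.
Key observation: the cutoff stops propagation at bundle.gen — its inputs' values are unchanged, so it reuses its cache.

First evaluation (everything demanded from the output):
  beta.gen = absv(4) = 4
  link.gen = mul(4, 4) = 16
  bundle.gen = min2(16, 4) = 4
  south.gen = neg(4) = -4

Propagation after the edit:
  beta.gen: runs — alpha.txt 4->-4; result 4 (same value as before).
  link.gen: runs — alpha.txt 4->-4; alpha.txt 4->-4; result 16 (same value as before).
  bundle.gen: checked — values it read are unchanged (link.gen unchanged, beta.gen unchanged); reused cached 4 without running.
  south.gen: checked — values it read are unchanged (bundle.gen unchanged); reused cached -4 without running.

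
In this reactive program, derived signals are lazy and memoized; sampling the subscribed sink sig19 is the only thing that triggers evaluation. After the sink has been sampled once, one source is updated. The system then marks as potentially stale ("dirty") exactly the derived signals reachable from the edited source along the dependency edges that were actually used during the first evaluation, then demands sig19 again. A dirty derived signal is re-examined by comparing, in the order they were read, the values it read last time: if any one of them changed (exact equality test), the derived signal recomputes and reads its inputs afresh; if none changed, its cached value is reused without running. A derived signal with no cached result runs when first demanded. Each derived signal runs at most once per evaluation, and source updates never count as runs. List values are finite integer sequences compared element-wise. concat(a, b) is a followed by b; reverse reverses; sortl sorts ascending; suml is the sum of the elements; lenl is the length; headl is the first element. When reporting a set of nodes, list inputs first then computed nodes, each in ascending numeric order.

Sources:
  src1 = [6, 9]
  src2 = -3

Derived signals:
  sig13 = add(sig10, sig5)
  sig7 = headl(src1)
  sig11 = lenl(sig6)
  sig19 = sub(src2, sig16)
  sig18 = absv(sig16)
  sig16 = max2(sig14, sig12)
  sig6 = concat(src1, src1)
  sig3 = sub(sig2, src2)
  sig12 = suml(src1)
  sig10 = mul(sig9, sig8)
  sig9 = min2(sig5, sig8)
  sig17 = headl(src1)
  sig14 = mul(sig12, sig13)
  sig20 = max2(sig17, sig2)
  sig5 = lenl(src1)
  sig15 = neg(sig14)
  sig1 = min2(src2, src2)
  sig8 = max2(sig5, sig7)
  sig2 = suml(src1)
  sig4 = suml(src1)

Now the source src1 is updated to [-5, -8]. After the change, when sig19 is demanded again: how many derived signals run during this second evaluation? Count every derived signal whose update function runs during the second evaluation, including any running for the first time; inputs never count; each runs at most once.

10 derived signals run: sig5, sig7, sig8, sig9, sig10, sig12, sig13, sig14, sig16, sig19.

First demand of the output computes:
  sig5 = lenl([6, 9]) = 2
  sig7 = headl([6, 9]) = 6
  sig8 = max2(2, 6) = 6
  sig9 = min2(2, 6) = 2
  sig10 = mul(2, 6) = 12
  sig12 = suml([6, 9]) = 15
  sig13 = add(12, 2) = 14
  sig14 = mul(15, 14) = 210
  sig16 = max2(210, 15) = 210
  sig19 = sub(-3, 210) = -213

After the edit, cleaning proceeds:
  sig5: a read changed (src1 [6, 9]->[-5, -8]) — executes, giving 2 — identical to its old value.
  sig7: a read changed (src1 [6, 9]->[-5, -8]) — executes, giving -5.
  sig8: a read changed (sig7 6->-5) — executes, giving 2.
  sig9: a read changed (sig8 6->2) — executes, giving 2 — identical to its old value.
  sig10: a read changed (sig8 6->2) — executes, giving 4.
  sig12: a read changed (src1 [6, 9]->[-5, -8]) — executes, giving -13.
  sig13: a read changed (sig10 12->4) — executes, giving 6.
  sig14: a read changed (sig12 15->-13; sig13 14->6) — executes, giving -78.
  sig16: a read changed (sig14 210->-78; sig12 15->-13) — executes, giving -13.
  sig19: a read changed (sig16 210->-13) — executes, giving 10.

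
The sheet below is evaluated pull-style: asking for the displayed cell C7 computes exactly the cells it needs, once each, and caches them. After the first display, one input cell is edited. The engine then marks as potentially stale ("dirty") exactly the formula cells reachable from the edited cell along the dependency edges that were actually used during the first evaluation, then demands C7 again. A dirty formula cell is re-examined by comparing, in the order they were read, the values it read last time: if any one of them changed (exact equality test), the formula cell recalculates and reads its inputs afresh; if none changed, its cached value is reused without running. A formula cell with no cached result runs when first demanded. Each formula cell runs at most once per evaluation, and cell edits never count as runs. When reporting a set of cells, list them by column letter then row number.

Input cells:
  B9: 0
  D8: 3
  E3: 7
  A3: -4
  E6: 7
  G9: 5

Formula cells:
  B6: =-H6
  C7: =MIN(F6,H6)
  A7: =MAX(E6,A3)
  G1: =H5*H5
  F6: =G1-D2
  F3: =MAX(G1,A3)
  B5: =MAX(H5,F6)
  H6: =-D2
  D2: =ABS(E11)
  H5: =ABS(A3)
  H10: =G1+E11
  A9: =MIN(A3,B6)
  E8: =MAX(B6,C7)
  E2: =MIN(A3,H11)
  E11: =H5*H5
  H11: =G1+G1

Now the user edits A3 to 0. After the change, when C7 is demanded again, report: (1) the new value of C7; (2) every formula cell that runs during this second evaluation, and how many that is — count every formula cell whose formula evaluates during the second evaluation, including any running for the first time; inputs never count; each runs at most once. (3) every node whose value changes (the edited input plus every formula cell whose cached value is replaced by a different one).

First demand of the output computes:
  H5 = ABS(-4) = 4
  E11 = 4 * 4 = 16
  D2 = ABS(16) = 16
  G1 = 4 * 4 = 16
  F6 = 16 - 16 = 0
  H6 = -(16) = -16
  C7 = MIN(0, -16) = -16

After the edit, cleaning proceeds:
  H5: a read changed (A3 -4->0) — executes, giving 0.
  E11: a read changed (H5 4->0; H5 4->0) — executes, giving 0.
  D2: a read changed (E11 16->0) — executes, giving 0.
  G1: a read changed (H5 4->0; H5 4->0) — executes, giving 0.
  F6: a read changed (G1 16->0; D2 16->0) — executes, giving 0 — identical to its old value.
  H6: a read changed (D2 16->0) — executes, giving 0.
  C7: a read changed (H6 -16->0) — executes, giving 0.

Demanding C7 again yields 0.
7 formula cells run: C7, D2, E11, F6, G1, H5, H6.
The nodes whose values change: A3, C7, D2, E11, G1, H5, H6.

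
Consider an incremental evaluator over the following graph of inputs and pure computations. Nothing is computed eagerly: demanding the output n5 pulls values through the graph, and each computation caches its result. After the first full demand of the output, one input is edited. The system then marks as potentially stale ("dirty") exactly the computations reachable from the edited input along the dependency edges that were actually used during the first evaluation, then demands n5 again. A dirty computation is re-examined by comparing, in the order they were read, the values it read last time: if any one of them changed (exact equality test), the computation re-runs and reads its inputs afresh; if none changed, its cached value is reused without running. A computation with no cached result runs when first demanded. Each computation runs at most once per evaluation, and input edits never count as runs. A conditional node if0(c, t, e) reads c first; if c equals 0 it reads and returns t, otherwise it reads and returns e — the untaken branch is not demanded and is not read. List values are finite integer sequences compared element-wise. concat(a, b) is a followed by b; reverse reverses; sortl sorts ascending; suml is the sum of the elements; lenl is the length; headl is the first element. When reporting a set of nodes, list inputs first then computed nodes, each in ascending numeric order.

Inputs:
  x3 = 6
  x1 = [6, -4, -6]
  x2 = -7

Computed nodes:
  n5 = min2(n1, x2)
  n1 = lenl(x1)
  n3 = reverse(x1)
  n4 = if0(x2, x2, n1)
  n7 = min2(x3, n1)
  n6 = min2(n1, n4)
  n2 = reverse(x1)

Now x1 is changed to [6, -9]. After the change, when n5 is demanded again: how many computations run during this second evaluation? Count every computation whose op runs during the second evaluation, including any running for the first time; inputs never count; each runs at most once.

Run set: n1, n5 (2 run).

Initial pass — values computed on the first demand:
  n1 = lenl([6, -4, -6]) = 3
  n5 = min2(3, -7) = -7

Second demand — change propagation:
  n1: re-runs because x1 [6, -4, -6]->[6, -9]; new result 2.
  n5: re-runs because n1 3->2; new result -7 (unchanged).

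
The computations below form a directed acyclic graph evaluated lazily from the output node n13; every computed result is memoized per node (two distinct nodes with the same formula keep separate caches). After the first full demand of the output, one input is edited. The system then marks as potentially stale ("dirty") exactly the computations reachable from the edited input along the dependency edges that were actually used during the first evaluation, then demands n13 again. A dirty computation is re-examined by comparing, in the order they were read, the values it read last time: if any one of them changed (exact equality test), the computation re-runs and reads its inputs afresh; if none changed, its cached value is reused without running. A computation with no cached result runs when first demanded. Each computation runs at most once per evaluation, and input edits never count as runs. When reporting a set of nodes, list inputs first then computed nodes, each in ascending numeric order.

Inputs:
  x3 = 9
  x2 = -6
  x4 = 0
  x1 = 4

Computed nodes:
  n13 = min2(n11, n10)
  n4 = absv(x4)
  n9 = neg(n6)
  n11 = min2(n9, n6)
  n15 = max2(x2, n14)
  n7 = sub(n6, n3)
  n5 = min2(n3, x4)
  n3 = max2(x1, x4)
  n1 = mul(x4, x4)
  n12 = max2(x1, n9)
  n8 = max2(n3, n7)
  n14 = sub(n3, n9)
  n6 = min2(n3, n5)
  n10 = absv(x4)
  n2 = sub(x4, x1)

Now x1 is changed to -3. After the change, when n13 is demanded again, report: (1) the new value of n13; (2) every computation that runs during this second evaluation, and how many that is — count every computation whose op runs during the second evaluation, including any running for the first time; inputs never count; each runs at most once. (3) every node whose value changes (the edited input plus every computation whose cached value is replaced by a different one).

First demand of the output computes:
  n3 = max2(4, 0) = 4
  n5 = min2(4, 0) = 0
  n6 = min2(4, 0) = 0
  n9 = neg(0) = 0
  n10 = absv(0) = 0
  n11 = min2(0, 0) = 0
  n13 = min2(0, 0) = 0

After the edit, cleaning proceeds:
  n3: a read changed (x1 4->-3) — executes, giving 0.
  n5: a read changed (n3 4->0) — executes, giving 0 — identical to its old value.
  n6: a read changed (n3 4->0) — executes, giving 0 — identical to its old value.
  n9: dirty, but its reads are unchanged (n6 unchanged); cached 0 stands.
  n11: dirty, but its reads are unchanged (n9 unchanged, n6 unchanged); cached 0 stands.
  n13: dirty, but its reads are unchanged (n11 unchanged, n10 unchanged); cached 0 stands.

Note where the cutoff bites: n9 is checked, finds nothing changed, and keeps its cache.

Demanding n13 again yields 0.
3 computations run: n3, n5, n6.
The nodes whose values change: x1, n3.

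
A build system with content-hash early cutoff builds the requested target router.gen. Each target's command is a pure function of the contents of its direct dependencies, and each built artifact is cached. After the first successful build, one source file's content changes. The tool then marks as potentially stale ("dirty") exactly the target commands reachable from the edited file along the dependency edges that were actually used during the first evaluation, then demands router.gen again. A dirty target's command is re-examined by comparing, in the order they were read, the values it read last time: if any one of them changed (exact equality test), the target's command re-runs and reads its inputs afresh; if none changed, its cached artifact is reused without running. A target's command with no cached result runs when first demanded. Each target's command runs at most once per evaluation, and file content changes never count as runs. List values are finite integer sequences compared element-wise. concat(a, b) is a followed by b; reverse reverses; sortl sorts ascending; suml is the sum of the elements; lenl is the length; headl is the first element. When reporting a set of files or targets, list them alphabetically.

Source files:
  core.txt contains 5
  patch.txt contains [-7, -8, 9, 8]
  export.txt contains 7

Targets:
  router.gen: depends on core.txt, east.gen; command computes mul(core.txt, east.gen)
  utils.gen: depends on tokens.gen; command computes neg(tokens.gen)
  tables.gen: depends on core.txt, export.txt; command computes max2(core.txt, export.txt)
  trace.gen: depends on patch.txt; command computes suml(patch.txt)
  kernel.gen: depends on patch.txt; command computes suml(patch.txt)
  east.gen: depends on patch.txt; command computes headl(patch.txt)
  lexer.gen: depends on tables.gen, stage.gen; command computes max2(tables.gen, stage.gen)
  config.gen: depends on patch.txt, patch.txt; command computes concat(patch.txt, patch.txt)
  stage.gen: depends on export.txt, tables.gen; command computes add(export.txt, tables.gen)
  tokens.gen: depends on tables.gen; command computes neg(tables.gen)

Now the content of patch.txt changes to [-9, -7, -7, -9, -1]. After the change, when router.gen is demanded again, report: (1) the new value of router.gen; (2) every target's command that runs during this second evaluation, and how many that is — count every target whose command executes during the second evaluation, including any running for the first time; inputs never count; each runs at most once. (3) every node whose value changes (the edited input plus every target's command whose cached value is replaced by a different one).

New value of router.gen: -45.
Target commands that run: east.gen, router.gen — 2 in total.
Values that change: east.gen, patch.txt, router.gen.

First evaluation (everything demanded from the output):
  east.gen = headl([-7, -8, 9, 8]) = -7
  router.gen = mul(5, -7) = -35

Propagation after the edit:
  east.gen: runs — patch.txt [-7, -8, 9, 8]->[-9, -7, -7, -9, -1]; result -9.
  router.gen: runs — east.gen -7->-9; result -45.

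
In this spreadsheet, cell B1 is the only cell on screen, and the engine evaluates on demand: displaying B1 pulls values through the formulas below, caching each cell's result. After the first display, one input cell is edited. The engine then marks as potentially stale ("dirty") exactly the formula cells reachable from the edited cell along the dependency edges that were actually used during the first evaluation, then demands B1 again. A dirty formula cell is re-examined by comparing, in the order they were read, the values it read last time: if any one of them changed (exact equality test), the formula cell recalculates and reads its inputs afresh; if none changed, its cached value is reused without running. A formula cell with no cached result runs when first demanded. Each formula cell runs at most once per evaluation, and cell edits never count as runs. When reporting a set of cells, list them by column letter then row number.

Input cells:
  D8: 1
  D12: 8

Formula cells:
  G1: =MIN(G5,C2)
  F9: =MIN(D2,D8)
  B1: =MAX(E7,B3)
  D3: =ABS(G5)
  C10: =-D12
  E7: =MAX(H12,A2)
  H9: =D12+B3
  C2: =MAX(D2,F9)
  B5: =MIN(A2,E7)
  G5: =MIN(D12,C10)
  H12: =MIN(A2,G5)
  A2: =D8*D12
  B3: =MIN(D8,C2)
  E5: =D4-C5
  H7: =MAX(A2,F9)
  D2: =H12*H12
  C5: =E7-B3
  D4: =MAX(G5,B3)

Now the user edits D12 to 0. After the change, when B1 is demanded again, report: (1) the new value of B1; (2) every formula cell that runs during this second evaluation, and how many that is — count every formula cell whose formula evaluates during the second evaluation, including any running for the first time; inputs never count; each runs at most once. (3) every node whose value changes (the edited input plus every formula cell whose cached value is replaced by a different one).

Initial pass — values computed on the first demand:
  A2 = 1 * 8 = 8
  C10 = -(8) = -8
  G5 = MIN(8, -8) = -8
  H12 = MIN(8, -8) = -8
  D2 = -8 * -8 = 64
  E7 = MAX(-8, 8) = 8
  F9 = MIN(64, 1) = 1
  C2 = MAX(64, 1) = 64
  B3 = MIN(1, 64) = 1
  B1 = MAX(8, 1) = 8

Second demand — change propagation:
  A2: re-runs because D12 8->0; new result 0.
  C10: re-runs because D12 8->0; new result 0.
  G5: re-runs because D12 8->0; C10 -8->0; new result 0.
  H12: re-runs because A2 8->0; G5 -8->0; new result 0.
  D2: re-runs because H12 -8->0; H12 -8->0; new result 0.
  E7: re-runs because H12 -8->0; A2 8->0; new result 0.
  F9: re-runs because D2 64->0; new result 0.
  C2: re-runs because D2 64->0; F9 1->0; new result 0.
  B3: re-runs because C2 64->0; new result 0.
  B1: re-runs because E7 8->0; B3 1->0; new result 0.

B1 now evaluates to 0.
Run set: A2, B1, B3, C2, C10, D2, E7, F9, G5, H12 (10 run).
Changed values: A2, B1, B3, C2, C10, D2, D12, E7, F9, G5, H12.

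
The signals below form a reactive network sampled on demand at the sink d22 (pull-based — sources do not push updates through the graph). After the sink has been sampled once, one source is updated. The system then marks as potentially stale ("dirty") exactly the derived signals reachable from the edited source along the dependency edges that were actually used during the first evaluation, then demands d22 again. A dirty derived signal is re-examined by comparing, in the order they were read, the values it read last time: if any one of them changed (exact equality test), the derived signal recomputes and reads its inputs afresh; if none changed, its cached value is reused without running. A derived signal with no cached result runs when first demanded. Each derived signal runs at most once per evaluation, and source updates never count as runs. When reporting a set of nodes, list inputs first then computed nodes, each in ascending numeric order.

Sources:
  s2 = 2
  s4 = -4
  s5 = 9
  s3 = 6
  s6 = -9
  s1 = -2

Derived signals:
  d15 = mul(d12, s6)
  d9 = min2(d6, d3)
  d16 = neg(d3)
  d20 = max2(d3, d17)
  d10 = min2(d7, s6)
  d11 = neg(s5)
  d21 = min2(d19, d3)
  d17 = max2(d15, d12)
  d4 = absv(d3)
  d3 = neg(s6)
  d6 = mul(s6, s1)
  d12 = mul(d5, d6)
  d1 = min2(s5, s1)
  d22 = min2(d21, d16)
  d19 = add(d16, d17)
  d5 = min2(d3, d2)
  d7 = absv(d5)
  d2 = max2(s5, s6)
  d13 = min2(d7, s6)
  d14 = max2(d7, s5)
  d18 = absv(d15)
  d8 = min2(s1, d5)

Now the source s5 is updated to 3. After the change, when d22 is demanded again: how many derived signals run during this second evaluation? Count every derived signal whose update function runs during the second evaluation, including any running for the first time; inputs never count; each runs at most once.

Run set: d2, d5, d12, d15, d17, d19, d21 (7 run).
The important point: d21 recomputes to an identical value, and the output ends up unchanged.

Initial pass — values computed on the first demand:
  d2 = max2(9, -9) = 9
  d3 = neg(-9) = 9
  d5 = min2(9, 9) = 9
  d6 = mul(-9, -2) = 18
  d12 = mul(9, 18) = 162
  d15 = mul(162, -9) = -1458
  d16 = neg(9) = -9
  d17 = max2(-1458, 162) = 162
  d19 = add(-9, 162) = 153
  d21 = min2(153, 9) = 9
  d22 = min2(9, -9) = -9

Second demand — change propagation:
  d2: re-runs because s5 9->3; new result 3.
  d5: re-runs because d2 9->3; new result 3.
  d12: re-runs because d5 9->3; new result 54.
  d15: re-runs because d12 162->54; new result -486.
  d17: re-runs because d15 -1458->-486; d12 162->54; new result 54.
  d19: re-runs because d17 162->54; new result 45.
  d21: re-runs because d19 153->45; new result 9 (unchanged).
  d22: re-examined; everything it read last time is the same (d21 unchanged, d16 unchanged) — cache -9 kept, no run.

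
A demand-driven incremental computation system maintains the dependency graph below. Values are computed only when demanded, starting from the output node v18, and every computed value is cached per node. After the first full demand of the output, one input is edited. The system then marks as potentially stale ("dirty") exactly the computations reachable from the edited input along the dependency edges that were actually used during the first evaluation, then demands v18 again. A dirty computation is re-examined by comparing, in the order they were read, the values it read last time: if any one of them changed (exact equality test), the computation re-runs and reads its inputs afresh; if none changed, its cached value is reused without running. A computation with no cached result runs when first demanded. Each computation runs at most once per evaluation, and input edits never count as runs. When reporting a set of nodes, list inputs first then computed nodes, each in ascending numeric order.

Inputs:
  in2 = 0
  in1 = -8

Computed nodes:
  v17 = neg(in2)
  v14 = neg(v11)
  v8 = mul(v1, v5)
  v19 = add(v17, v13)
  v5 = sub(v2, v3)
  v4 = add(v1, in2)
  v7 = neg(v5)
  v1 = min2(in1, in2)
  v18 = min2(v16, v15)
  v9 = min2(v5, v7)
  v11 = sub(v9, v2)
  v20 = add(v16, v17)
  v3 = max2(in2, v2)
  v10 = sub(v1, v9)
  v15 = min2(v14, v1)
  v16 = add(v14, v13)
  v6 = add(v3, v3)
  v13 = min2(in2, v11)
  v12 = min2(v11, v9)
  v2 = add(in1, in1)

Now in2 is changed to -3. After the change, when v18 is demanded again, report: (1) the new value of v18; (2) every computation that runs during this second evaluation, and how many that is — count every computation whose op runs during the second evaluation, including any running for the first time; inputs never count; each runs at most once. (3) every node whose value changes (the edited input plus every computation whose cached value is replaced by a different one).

First evaluation (everything demanded from the output):
  v1 = min2(-8, 0) = -8
  v2 = add(-8, -8) = -16
  v3 = max2(0, -16) = 0
  v5 = sub(-16, 0) = -16
  v7 = neg(-16) = 16
  v9 = min2(-16, 16) = -16
  v11 = sub(-16, -16) = 0
  v13 = min2(0, 0) = 0
  v14 = neg(0) = 0
  v15 = min2(0, -8) = -8
  v16 = add(0, 0) = 0
  v18 = min2(0, -8) = -8

Propagation after the edit:
  v1: runs — in2 0->-3; result -8 (same value as before).
  v3: runs — in2 0->-3; result -3.
  v5: runs — v3 0->-3; result -13.
  v7: runs — v5 -16->-13; result 13.
  v9: runs — v5 -16->-13; v7 16->13; result -13.
  v11: runs — v9 -16->-13; result 3.
  v13: runs — in2 0->-3; v11 0->3; result -3.
  v14: runs — v11 0->3; result -3.
  v15: runs — v14 0->-3; result -8 (same value as before).
  v16: runs — v14 0->-3; v13 0->-3; result -6.
  v18: runs — v16 0->-6; result -8 (same value as before).

New value of v18: -8.
Computations that run: v1, v3, v5, v7, v9, v11, v13, v14, v15, v16, v18 — 11 in total.
Values that change: in2, v3, v5, v7, v9, v11, v13, v14, v16.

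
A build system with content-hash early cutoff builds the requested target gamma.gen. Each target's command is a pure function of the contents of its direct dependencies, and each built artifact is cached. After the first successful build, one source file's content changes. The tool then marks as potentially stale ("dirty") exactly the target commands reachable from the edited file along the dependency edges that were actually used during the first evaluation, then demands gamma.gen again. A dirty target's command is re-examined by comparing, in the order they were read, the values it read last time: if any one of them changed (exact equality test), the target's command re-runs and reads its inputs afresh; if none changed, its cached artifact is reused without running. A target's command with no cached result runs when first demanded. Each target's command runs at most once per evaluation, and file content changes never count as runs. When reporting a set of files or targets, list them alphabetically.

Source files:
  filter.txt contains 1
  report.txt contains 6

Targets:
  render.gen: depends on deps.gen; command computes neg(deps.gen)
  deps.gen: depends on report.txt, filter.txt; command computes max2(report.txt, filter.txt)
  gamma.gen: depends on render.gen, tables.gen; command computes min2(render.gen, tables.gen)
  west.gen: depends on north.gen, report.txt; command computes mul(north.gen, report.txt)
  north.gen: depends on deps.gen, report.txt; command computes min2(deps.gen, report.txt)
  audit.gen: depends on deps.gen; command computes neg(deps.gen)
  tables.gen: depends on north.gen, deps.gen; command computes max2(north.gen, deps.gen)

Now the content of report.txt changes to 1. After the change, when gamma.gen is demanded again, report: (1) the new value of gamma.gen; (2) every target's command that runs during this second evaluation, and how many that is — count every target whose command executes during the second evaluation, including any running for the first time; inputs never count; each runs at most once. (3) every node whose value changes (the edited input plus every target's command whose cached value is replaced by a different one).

First evaluation (everything demanded from the output):
  deps.gen = max2(6, 1) = 6
  north.gen = min2(6, 6) = 6
  render.gen = neg(6) = -6
  tables.gen = max2(6, 6) = 6
  gamma.gen = min2(-6, 6) = -6

Propagation after the edit:
  deps.gen: runs — report.txt 6->1; result 1.
  north.gen: runs — deps.gen 6->1; report.txt 6->1; result 1.
  render.gen: runs — deps.gen 6->1; result -1.
  tables.gen: runs — north.gen 6->1; deps.gen 6->1; result 1.
  gamma.gen: runs — render.gen -6->-1; tables.gen 6->1; result -1.

New value of gamma.gen: -1.
Target commands that run: deps.gen, gamma.gen, north.gen, render.gen, tables.gen — 5 in total.
Values that change: deps.gen, gamma.gen, north.gen, render.gen, report.txt, tables.gen.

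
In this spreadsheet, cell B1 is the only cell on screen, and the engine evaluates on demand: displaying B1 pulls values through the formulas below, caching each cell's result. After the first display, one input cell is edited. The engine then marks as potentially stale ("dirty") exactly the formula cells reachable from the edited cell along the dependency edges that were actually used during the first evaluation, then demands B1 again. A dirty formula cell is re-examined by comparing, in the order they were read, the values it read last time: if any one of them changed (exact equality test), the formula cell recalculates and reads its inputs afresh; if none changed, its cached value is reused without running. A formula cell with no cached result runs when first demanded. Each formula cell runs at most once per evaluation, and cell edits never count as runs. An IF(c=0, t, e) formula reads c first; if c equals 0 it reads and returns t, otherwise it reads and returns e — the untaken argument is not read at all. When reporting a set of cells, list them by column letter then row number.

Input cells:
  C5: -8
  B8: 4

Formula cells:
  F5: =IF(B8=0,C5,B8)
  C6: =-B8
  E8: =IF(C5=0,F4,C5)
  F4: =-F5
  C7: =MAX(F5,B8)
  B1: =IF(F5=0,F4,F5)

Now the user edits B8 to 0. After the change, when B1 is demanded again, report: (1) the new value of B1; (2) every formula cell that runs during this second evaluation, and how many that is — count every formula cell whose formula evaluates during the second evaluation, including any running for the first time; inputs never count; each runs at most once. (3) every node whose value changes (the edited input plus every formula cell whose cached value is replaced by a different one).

B1 now evaluates to -8.
Run set: B1, F5 (2 run).
Changed values: B1, B8, F5.

Initial pass — values computed on the first demand:
  F5 = IF(B8=0: B8=4 -> else branch B8) = 4
  B1 = IF(F5=0: F5=4 -> else branch F5) = 4

Second demand — change propagation:
  F5: re-runs because B8 4->0; B8 4->0; new result -8.
  B1: re-runs because F5 4->-8; F5 4->-8; new result -8.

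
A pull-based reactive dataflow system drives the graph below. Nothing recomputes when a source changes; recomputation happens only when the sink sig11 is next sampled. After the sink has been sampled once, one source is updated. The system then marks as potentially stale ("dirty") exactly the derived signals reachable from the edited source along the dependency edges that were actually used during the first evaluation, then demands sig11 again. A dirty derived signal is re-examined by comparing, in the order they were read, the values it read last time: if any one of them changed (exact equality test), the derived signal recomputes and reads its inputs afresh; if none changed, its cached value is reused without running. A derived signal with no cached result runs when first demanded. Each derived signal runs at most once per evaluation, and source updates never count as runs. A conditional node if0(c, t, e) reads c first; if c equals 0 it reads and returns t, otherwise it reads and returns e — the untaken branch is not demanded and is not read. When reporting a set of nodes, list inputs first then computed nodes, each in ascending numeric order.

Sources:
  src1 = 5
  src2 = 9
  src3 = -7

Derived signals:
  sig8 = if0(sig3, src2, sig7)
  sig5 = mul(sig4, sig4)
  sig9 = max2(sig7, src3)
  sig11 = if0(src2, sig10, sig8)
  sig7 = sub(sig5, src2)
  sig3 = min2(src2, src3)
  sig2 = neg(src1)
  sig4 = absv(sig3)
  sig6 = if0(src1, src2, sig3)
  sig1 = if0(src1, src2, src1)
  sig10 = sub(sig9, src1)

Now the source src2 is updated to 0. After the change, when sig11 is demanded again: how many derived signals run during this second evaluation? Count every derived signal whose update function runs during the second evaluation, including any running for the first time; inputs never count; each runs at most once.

First evaluation (everything demanded from the output):
  sig3 = min2(9, -7) = -7
  sig4 = absv(-7) = 7
  sig5 = mul(7, 7) = 49
  sig7 = sub(49, 9) = 40
  sig8 = if0(sig3=-7 -> else branch sig7) = 40
  sig11 = if0(src2=9 -> else branch sig8) = 40

Propagation after the edit:
  sig3: runs — src2 9->0; result -7 (same value as before).
  sig4: checked — values it read are unchanged (sig3 unchanged); reused cached 7 without running.
  sig5: checked — values it read are unchanged (sig4 unchanged, sig4 unchanged); reused cached 49 without running.
  sig7: runs — src2 9->0; result 49.
  sig8: marked dirty but never re-examined — demand shifted away from it.
  sig9: demanded for the first time — runs, produces 49.
  sig10: demanded for the first time — runs, produces 44.
  sig11: runs — src2 9->0; result 44.

Key observation: a condition flipped, so demand moved to the other branch — sig8 is never re-examined.

Derived signals that run: sig3, sig7, sig9, sig10, sig11 — 5 in total.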